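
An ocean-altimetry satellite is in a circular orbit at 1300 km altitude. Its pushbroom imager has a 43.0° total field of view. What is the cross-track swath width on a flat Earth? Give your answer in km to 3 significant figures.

Half-angle = 43.0°/2 = 21.5°.
Swath width ≈ 2h·tan(θ/2) = 2 × 1300 × tan(21.5°) = 1024.2 km.

1020 km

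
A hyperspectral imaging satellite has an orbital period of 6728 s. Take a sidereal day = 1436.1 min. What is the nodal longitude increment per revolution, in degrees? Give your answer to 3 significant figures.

28.1°

During one orbit Earth rotates (6728.0 / 86166) × 360° = 28.11°.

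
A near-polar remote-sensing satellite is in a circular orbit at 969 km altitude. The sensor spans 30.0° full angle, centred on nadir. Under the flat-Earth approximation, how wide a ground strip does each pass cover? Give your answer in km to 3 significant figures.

519 km

Half-angle = 30.0°/2 = 15°.
Swath width ≈ 2h·tan(θ/2) = 2 × 969 × tan(15°) = 519.3 km.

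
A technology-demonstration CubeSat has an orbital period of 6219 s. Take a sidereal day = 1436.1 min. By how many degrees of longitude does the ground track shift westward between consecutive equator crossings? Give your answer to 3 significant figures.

During one orbit Earth rotates (6219.0 / 86166) × 360° = 25.98°.

26.0°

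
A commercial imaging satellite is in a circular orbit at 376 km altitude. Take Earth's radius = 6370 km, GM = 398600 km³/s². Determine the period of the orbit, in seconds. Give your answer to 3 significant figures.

5510 seconds

Semi-major axis a = 6370 + 376 = 6746 km. Period T = 2π√(a³/μ) = 2π√(6746³/398600) = 5514.2 s = 91.90 min.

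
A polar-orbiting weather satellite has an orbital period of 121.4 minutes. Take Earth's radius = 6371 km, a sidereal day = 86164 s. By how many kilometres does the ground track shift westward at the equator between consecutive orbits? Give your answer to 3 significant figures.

3380 km

T = 121.4 min = 7284.0 s.
During one orbit Earth rotates (7284.0 / 86164) × 360° = 30.43°.
At the equator that is 30.43° × (2π·6371/360) km/° = 30.43 × 111.2 = 3384 km.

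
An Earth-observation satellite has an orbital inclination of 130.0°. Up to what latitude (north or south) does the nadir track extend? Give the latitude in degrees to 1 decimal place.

Retrograde orbit: the ground track reaches ±(180° − i) = ±(180 − 130.0) = ±50.0°.

50.0°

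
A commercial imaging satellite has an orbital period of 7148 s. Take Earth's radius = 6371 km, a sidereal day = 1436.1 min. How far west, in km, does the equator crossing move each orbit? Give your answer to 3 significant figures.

3320 km

During one orbit Earth rotates (7148.0 / 86166) × 360° = 29.86°.
At the equator that is 29.86° × (2π·6371/360) km/° = 29.86 × 111.2 = 3321 km.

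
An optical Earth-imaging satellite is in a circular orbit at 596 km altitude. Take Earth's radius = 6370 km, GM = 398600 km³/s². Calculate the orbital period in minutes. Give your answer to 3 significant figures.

96.4 min

Semi-major axis a = 6370 + 596 = 6966 km. Period T = 2π√(a³/μ) = 2π√(6966³/398600) = 5786.1 s = 96.44 min.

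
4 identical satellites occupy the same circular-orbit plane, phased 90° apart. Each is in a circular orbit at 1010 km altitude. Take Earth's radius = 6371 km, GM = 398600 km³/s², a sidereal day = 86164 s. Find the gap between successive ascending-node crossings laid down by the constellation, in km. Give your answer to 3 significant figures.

Semi-major axis a = 6371 + 1010 = 7381 km. Period T = 2π√(a³/μ) = 2π√(7381³/398600) = 6310.8 s = 105.18 min.
Single-satellite node shift = (6310.8/86164) × 360° = 26.37°.
With 4 satellites evenly phased, successive equator crossings are 26.37/4 = 6.592° apart.
That is 6.592 × 111.2 = 733 km at the equator.

733 km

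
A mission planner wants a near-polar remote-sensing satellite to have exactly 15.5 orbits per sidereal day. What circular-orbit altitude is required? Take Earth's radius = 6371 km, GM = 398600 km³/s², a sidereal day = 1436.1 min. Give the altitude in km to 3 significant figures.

Required period T = 86166 / 15.5 = 5559.1 s.
From T = 2π√(a³/μ): a = (μ T²/4π²)^(1/3) = (398600 × 5559.1² / 4π²)^(1/3) = 6783 km.
Altitude h = a − R = 6783 − 6371 = 412 km.

412 km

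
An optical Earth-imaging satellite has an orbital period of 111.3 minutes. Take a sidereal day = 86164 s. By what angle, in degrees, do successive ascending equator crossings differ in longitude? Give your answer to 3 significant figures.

27.9°

T = 111.3 min = 6678.0 s.
During one orbit Earth rotates (6678.0 / 86164) × 360° = 27.90°.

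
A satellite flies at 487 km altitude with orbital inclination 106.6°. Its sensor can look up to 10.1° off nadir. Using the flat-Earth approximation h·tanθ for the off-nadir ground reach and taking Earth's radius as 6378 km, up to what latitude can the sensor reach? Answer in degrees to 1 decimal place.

74.2°

Retrograde orbit: the ground track reaches ±(180° − i) = ±(180 − 106.6) = ±73.4°.
Sensor half-swath on the ground ≈ 487·tan(10.1°) = 87 km = 0.78° of latitude.
Maximum observable latitude ≈ 73.4 + 0.78 = 74.2°.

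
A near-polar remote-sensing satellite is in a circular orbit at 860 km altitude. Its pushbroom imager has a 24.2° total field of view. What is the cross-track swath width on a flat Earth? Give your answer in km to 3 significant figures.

Half-angle = 24.2°/2 = 12.1°.
Swath width ≈ 2h·tan(θ/2) = 2 × 860 × tan(12.1°) = 368.7 km.

369 km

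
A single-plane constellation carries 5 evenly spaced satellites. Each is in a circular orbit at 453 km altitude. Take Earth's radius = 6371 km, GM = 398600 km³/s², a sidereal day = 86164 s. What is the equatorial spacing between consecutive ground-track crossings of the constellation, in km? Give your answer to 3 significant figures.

521 km

Semi-major axis a = 6371 + 453 = 6824 km. Period T = 2π√(a³/μ) = 2π√(6824³/398600) = 5610.1 s = 93.50 min.
Single-satellite node shift = (5610.1/86164) × 360° = 23.44°.
With 5 satellites evenly phased, successive equator crossings are 23.44/5 = 4.688° apart.
That is 4.688 × 111.2 = 521 km at the equator.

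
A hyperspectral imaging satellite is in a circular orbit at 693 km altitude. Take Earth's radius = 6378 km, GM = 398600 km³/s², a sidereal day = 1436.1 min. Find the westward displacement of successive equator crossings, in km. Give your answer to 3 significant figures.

2750 km

Semi-major axis a = 6378 + 693 = 7071 km. Period T = 2π√(a³/μ) = 2π√(7071³/398600) = 5917.4 s = 98.62 min.
During one orbit Earth rotates (5917.4 / 86166) × 360° = 24.72°.
At the equator that is 24.72° × (2π·6378/360) km/° = 24.72 × 111.3 = 2752 km.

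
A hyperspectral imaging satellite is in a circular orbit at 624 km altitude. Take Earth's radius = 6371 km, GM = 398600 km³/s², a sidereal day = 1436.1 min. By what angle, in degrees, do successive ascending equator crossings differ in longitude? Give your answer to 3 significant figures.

24.3°

Semi-major axis a = 6371 + 624 = 6995 km. Period T = 2π√(a³/μ) = 2π√(6995³/398600) = 5822.3 s = 97.04 min.
During one orbit Earth rotates (5822.3 / 86166) × 360° = 24.33°.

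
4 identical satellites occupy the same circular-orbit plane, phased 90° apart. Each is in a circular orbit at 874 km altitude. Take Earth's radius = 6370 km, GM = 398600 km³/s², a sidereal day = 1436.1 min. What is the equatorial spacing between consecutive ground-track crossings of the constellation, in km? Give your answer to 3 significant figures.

713 km

Semi-major axis a = 6370 + 874 = 7244 km. Period T = 2π√(a³/μ) = 2π√(7244³/398600) = 6135.9 s = 102.27 min.
Single-satellite node shift = (6135.9/86166) × 360° = 25.64°.
With 4 satellites evenly phased, successive equator crossings are 25.64/4 = 6.409° apart.
That is 6.409 × 111.2 = 713 km at the equator.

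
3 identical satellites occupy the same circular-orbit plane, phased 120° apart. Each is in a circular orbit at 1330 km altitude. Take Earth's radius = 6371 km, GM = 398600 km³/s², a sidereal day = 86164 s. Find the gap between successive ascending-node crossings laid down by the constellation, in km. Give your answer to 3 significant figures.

1040 km

Semi-major axis a = 6371 + 1330 = 7701 km. Period T = 2π√(a³/μ) = 2π√(7701³/398600) = 6725.6 s = 112.09 min.
Single-satellite node shift = (6725.6/86164) × 360° = 28.10°.
With 3 satellites evenly phased, successive equator crossings are 28.10/3 = 9.367° apart.
That is 9.367 × 111.2 = 1042 km at the equator.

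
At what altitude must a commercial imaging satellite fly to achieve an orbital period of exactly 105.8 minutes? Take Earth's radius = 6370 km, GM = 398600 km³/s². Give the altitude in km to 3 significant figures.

T = 105.8 min = 6348.0 s.
From T = 2π√(a³/μ): a = (μ T²/4π²)^(1/3) = (398600 × 6348.0² / 4π²)^(1/3) = 7410 km.
Altitude h = a − R = 7410 − 6370 = 1040 km.

1040 km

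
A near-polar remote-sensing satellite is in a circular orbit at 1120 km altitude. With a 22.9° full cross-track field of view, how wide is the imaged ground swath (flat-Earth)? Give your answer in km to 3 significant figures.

Half-angle = 22.9°/2 = 11.45°.
Swath width ≈ 2h·tan(θ/2) = 2 × 1120 × tan(11.45°) = 453.7 km.

454 km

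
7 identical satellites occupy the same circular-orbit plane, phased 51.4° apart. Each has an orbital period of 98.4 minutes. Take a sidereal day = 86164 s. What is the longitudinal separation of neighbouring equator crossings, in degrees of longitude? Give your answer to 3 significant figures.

T = 98.4 min = 5904.0 s.
Single-satellite node shift = (5904.0/86164) × 360° = 24.67°.
With 7 satellites evenly phased, successive equator crossings are 24.67/7 = 3.524° apart.

3.52°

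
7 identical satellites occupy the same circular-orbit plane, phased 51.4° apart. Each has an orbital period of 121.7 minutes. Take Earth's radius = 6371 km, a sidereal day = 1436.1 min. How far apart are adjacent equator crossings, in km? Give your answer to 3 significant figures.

T = 121.7 min = 7302.0 s.
Single-satellite node shift = (7302.0/86166) × 360° = 30.51°.
With 7 satellites evenly phased, successive equator crossings are 30.51/7 = 4.358° apart.
That is 4.358 × 111.2 = 485 km at the equator.

485 km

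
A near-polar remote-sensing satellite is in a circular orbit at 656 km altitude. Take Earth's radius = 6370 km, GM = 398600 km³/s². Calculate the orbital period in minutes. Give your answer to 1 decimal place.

Semi-major axis a = 6370 + 656 = 7026 km. Period T = 2π√(a³/μ) = 2π√(7026³/398600) = 5861.0 s = 97.68 min.

97.7 min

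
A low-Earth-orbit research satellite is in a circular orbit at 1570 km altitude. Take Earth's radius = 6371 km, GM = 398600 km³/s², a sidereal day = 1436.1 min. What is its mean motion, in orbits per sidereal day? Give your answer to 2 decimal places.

Semi-major axis a = 6371 + 1570 = 7941 km. Period T = 2π√(a³/μ) = 2π√(7941³/398600) = 7042.5 s = 117.37 min.
Orbits per sidereal day = 86166 / 7042.5 = 12.235.

12.24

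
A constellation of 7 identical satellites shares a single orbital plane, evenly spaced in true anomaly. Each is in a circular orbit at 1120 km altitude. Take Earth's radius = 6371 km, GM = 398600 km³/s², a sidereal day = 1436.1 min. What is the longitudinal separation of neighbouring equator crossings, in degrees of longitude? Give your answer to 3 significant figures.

Semi-major axis a = 6371 + 1120 = 7491 km. Period T = 2π√(a³/μ) = 2π√(7491³/398600) = 6452.4 s = 107.54 min.
Single-satellite node shift = (6452.4/86166) × 360° = 26.96°.
With 7 satellites evenly phased, successive equator crossings are 26.96/7 = 3.851° apart.

3.85°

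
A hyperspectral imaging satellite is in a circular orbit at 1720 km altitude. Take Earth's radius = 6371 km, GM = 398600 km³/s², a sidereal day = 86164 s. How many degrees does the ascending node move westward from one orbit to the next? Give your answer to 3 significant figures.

Semi-major axis a = 6371 + 1720 = 8091 km. Period T = 2π√(a³/μ) = 2π√(8091³/398600) = 7242.9 s = 120.72 min.
During one orbit Earth rotates (7242.9 / 86164) × 360° = 30.26°.

30.3°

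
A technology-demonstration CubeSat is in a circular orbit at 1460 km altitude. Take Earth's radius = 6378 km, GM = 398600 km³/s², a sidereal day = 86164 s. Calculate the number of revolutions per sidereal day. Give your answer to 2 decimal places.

Semi-major axis a = 6378 + 1460 = 7838 km. Period T = 2π√(a³/μ) = 2π√(7838³/398600) = 6905.9 s = 115.10 min.
Orbits per sidereal day = 86164 / 6905.9 = 12.477.

12.48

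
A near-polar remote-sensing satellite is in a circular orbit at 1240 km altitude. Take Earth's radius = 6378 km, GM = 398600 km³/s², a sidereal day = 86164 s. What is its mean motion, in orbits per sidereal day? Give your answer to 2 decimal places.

13.02

Semi-major axis a = 6378 + 1240 = 7618 km. Period T = 2π√(a³/μ) = 2π√(7618³/398600) = 6617.2 s = 110.29 min.
Orbits per sidereal day = 86164 / 6617.2 = 13.021.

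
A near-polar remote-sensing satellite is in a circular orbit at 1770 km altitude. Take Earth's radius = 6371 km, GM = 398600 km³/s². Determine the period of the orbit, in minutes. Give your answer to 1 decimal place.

Semi-major axis a = 6371 + 1770 = 8141 km. Period T = 2π√(a³/μ) = 2π√(8141³/398600) = 7310.2 s = 121.84 min.

121.8 min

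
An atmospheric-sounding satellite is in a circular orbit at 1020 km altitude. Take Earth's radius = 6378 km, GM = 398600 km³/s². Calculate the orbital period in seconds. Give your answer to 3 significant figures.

6330 seconds

Semi-major axis a = 6378 + 1020 = 7398 km. Period T = 2π√(a³/μ) = 2π√(7398³/398600) = 6332.6 s = 105.54 min.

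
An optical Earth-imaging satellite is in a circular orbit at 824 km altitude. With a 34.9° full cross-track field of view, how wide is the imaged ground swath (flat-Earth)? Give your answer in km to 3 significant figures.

518 km

Half-angle = 34.9°/2 = 17.45°.
Swath width ≈ 2h·tan(θ/2) = 2 × 824 × tan(17.45°) = 518.0 km.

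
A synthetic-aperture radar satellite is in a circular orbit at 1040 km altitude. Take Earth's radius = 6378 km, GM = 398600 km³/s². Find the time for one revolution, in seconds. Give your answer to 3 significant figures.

6360 seconds

Semi-major axis a = 6378 + 1040 = 7418 km. Period T = 2π√(a³/μ) = 2π√(7418³/398600) = 6358.3 s = 105.97 min.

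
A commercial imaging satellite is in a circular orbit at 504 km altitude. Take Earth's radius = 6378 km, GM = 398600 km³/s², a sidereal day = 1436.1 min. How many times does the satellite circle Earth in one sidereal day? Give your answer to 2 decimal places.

Semi-major axis a = 6378 + 504 = 6882 km. Period T = 2π√(a³/μ) = 2π√(6882³/398600) = 5681.8 s = 94.70 min.
Orbits per sidereal day = 86166 / 5681.8 = 15.165.

15.17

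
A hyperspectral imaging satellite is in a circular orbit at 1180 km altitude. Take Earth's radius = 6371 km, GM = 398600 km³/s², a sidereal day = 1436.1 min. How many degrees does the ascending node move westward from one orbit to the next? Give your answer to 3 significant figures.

Semi-major axis a = 6371 + 1180 = 7551 km. Period T = 2π√(a³/μ) = 2π√(7551³/398600) = 6530.1 s = 108.83 min.
During one orbit Earth rotates (6530.1 / 86166) × 360° = 27.28°.

27.3°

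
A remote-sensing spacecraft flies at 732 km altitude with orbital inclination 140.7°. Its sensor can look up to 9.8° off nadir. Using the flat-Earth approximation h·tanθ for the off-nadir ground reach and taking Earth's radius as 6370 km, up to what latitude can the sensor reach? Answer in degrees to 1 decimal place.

Retrograde orbit: the ground track reaches ±(180° − i) = ±(180 − 140.7) = ±39.3°.
Sensor half-swath on the ground ≈ 732·tan(9.8°) = 126 km = 1.14° of latitude.
Maximum observable latitude ≈ 39.3 + 1.14 = 40.4°.

40.4°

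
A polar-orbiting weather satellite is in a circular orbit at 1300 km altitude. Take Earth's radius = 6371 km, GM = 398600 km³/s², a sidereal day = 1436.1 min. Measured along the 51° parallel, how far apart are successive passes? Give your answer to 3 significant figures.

1950 km

Semi-major axis a = 6371 + 1300 = 7671 km. Period T = 2π√(a³/μ) = 2π√(7671³/398600) = 6686.4 s = 111.44 min.
Node shift per orbit = (6686.4/86166) × 360° = 27.94°.
Equatorial spacing = 27.94 × 111.2 km/° = 3106 km.
At 51° latitude, spacing = 3106 × cos(51°) = 1955 km.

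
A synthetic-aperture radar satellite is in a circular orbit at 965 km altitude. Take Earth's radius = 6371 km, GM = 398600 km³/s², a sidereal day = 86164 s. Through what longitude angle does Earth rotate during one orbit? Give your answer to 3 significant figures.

26.1°

Semi-major axis a = 6371 + 965 = 7336 km. Period T = 2π√(a³/μ) = 2π√(7336³/398600) = 6253.2 s = 104.22 min.
During one orbit Earth rotates (6253.2 / 86164) × 360° = 26.13°.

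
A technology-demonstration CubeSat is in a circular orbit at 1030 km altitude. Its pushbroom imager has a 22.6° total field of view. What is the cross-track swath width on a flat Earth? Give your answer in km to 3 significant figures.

412 km

Half-angle = 22.6°/2 = 11.3°.
Swath width ≈ 2h·tan(θ/2) = 2 × 1030 × tan(11.3°) = 411.6 km.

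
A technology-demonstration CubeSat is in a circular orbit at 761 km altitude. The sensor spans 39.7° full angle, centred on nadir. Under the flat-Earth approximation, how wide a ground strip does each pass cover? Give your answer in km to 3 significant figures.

549 km

Half-angle = 39.7°/2 = 19.85°.
Swath width ≈ 2h·tan(θ/2) = 2 × 761 × tan(19.85°) = 549.5 km.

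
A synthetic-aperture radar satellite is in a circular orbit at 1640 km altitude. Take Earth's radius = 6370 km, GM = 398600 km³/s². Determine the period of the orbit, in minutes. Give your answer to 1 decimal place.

Semi-major axis a = 6370 + 1640 = 8010 km. Period T = 2π√(a³/μ) = 2π√(8010³/398600) = 7134.4 s = 118.91 min.

118.9 min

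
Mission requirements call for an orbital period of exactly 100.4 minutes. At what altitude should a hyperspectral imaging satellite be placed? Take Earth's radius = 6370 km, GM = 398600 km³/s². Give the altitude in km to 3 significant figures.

786 km

T = 100.4 min = 6024.0 s.
From T = 2π√(a³/μ): a = (μ T²/4π²)^(1/3) = (398600 × 6024.0² / 4π²)^(1/3) = 7156 km.
Altitude h = a − R = 7156 − 6370 = 786 km.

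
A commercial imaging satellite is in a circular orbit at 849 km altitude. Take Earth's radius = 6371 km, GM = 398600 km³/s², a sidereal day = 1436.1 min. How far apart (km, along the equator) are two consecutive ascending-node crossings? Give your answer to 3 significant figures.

Semi-major axis a = 6371 + 849 = 7220 km. Period T = 2π√(a³/μ) = 2π√(7220³/398600) = 6105.4 s = 101.76 min.
During one orbit Earth rotates (6105.4 / 86166) × 360° = 25.51°.
At the equator that is 25.51° × (2π·6371/360) km/° = 25.51 × 111.2 = 2836 km.

2840 km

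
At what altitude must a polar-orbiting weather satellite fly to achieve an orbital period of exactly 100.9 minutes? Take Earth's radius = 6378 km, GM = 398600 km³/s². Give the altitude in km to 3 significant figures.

801 km

T = 100.9 min = 6054.0 s.
From T = 2π√(a³/μ): a = (μ T²/4π²)^(1/3) = (398600 × 6054.0² / 4π²)^(1/3) = 7179 km.
Altitude h = a − R = 7179 − 6378 = 801 km.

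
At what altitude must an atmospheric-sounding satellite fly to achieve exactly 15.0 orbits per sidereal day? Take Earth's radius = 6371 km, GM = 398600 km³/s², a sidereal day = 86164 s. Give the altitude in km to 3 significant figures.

561 km

Required period T = 86164 / 15.0 = 5744.3 s.
From T = 2π√(a³/μ): a = (μ T²/4π²)^(1/3) = (398600 × 5744.3² / 4π²)^(1/3) = 6932 km.
Altitude h = a − R = 6932 − 6371 = 561 km.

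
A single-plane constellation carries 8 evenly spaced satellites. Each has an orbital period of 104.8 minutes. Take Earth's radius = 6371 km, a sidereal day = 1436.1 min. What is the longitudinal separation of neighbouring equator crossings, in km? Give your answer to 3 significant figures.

365 km

T = 104.8 min = 6288.0 s.
Single-satellite node shift = (6288.0/86166) × 360° = 26.27°.
With 8 satellites evenly phased, successive equator crossings are 26.27/8 = 3.284° apart.
That is 3.284 × 111.2 = 365 km at the equator.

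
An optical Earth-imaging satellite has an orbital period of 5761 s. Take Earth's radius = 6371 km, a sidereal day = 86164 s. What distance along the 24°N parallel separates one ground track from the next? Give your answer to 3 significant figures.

Node shift per orbit = (5761.0/86164) × 360° = 24.07°.
Equatorial spacing = 24.07 × 111.2 km/° = 2676 km.
At 24° latitude, spacing = 2676 × cos(24°) = 2445 km.

2450 km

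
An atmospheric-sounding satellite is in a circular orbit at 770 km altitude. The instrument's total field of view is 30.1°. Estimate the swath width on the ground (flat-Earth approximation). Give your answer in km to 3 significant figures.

414 km

Half-angle = 30.1°/2 = 15.05°.
Swath width ≈ 2h·tan(θ/2) = 2 × 770 × tan(15.05°) = 414.1 km.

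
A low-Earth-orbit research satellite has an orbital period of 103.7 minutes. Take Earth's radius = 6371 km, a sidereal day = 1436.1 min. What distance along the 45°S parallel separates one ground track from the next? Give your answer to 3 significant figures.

T = 103.7 min = 6222.0 s.
Node shift per orbit = (6222.0/86166) × 360° = 26.00°.
Equatorial spacing = 26.00 × 111.2 km/° = 2891 km.
At 45° latitude, spacing = 2891 × cos(45°) = 2044 km.

2040 km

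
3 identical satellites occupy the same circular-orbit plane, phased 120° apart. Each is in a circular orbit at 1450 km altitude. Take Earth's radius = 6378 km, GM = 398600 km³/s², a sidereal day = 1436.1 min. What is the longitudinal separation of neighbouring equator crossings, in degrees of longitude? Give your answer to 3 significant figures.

Semi-major axis a = 6378 + 1450 = 7828 km. Period T = 2π√(a³/μ) = 2π√(7828³/398600) = 6892.7 s = 114.88 min.
Single-satellite node shift = (6892.7/86166) × 360° = 28.80°.
With 3 satellites evenly phased, successive equator crossings are 28.80/3 = 9.599° apart.

9.60°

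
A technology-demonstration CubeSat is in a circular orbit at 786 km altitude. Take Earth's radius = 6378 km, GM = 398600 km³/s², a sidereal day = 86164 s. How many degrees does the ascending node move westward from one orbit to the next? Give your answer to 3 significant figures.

Semi-major axis a = 6378 + 786 = 7164 km. Period T = 2π√(a³/μ) = 2π√(7164³/398600) = 6034.5 s = 100.58 min.
During one orbit Earth rotates (6034.5 / 86164) × 360° = 25.21°.

25.2°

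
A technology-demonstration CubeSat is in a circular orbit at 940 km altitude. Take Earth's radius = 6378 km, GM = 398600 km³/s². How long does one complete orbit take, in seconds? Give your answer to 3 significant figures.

Semi-major axis a = 6378 + 940 = 7318 km. Period T = 2π√(a³/μ) = 2π√(7318³/398600) = 6230.2 s = 103.84 min.

6230 seconds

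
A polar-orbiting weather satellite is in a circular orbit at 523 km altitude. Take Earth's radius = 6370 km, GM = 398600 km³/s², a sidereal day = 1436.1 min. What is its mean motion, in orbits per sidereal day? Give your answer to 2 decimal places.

15.13

Semi-major axis a = 6370 + 523 = 6893 km. Period T = 2π√(a³/μ) = 2π√(6893³/398600) = 5695.4 s = 94.92 min.
Orbits per sidereal day = 86166 / 5695.4 = 15.129.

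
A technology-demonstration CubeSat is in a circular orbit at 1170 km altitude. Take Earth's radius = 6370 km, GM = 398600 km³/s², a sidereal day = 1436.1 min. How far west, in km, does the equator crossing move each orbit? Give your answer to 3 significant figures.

3030 km

Semi-major axis a = 6370 + 1170 = 7540 km. Period T = 2π√(a³/μ) = 2π√(7540³/398600) = 6515.8 s = 108.60 min.
During one orbit Earth rotates (6515.8 / 86166) × 360° = 27.22°.
At the equator that is 27.22° × (2π·6370/360) km/° = 27.22 × 111.2 = 3027 km.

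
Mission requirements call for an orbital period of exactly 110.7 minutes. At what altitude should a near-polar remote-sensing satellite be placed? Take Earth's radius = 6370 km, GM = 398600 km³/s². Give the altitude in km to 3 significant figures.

1270 km

T = 110.7 min = 6642.0 s.
From T = 2π√(a³/μ): a = (μ T²/4π²)^(1/3) = (398600 × 6642.0² / 4π²)^(1/3) = 7637 km.
Altitude h = a − R = 7637 − 6370 = 1267 km.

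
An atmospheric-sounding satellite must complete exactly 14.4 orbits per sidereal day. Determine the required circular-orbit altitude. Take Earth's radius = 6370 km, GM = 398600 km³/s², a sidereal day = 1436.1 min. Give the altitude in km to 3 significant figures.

754 km

Required period T = 86166 / 14.4 = 5983.8 s.
From T = 2π√(a³/μ): a = (μ T²/4π²)^(1/3) = (398600 × 5983.8² / 4π²)^(1/3) = 7124 km.
Altitude h = a − R = 7124 − 6370 = 754 km.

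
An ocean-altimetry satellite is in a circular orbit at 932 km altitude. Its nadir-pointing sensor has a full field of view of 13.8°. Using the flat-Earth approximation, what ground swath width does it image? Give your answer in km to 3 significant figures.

Half-angle = 13.8°/2 = 6.9°.
Swath width ≈ 2h·tan(θ/2) = 2 × 932 × tan(6.9°) = 225.6 km.

226 km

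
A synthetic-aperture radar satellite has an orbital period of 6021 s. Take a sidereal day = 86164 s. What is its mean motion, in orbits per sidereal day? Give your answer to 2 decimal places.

Orbits per sidereal day = 86164 / 6021.0 = 14.311.

14.31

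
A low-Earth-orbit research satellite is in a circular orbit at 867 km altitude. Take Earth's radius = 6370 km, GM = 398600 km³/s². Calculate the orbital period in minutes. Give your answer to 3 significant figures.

102 min

Semi-major axis a = 6370 + 867 = 7237 km. Period T = 2π√(a³/μ) = 2π√(7237³/398600) = 6127.0 s = 102.12 min.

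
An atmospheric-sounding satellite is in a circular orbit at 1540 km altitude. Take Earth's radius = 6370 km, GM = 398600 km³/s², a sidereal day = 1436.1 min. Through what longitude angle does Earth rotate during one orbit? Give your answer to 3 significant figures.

29.3°

Semi-major axis a = 6370 + 1540 = 7910 km. Period T = 2π√(a³/μ) = 2π√(7910³/398600) = 7001.3 s = 116.69 min.
During one orbit Earth rotates (7001.3 / 86166) × 360° = 29.25°.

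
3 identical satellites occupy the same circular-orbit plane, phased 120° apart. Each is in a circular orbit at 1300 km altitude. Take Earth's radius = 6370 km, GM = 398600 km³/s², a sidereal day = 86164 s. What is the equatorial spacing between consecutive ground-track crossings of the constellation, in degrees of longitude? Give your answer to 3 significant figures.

9.31°

Semi-major axis a = 6370 + 1300 = 7670 km. Period T = 2π√(a³/μ) = 2π√(7670³/398600) = 6685.0 s = 111.42 min.
Single-satellite node shift = (6685.0/86164) × 360° = 27.93°.
With 3 satellites evenly phased, successive equator crossings are 27.93/3 = 9.310° apart.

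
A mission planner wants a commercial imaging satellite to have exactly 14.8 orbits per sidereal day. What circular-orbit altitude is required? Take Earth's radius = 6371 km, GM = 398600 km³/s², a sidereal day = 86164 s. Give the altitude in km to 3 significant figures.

624 km

Required period T = 86164 / 14.8 = 5821.9 s.
From T = 2π√(a³/μ): a = (μ T²/4π²)^(1/3) = (398600 × 5821.9² / 4π²)^(1/3) = 6995 km.
Altitude h = a − R = 6995 − 6371 = 624 km.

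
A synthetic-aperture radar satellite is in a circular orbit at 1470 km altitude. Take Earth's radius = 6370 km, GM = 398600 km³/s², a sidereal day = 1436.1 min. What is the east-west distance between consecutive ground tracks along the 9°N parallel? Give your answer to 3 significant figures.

3170 km

Semi-major axis a = 6370 + 1470 = 7840 km. Period T = 2π√(a³/μ) = 2π√(7840³/398600) = 6908.5 s = 115.14 min.
Node shift per orbit = (6908.5/86166) × 360° = 28.86°.
Equatorial spacing = 28.86 × 111.2 km/° = 3209 km.
At 9° latitude, spacing = 3209 × cos(9°) = 3169 km.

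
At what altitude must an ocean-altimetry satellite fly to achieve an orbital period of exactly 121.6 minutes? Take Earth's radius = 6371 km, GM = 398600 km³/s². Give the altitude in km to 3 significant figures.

T = 121.6 min = 7296.0 s.
From T = 2π√(a³/μ): a = (μ T²/4π²)^(1/3) = (398600 × 7296.0² / 4π²)^(1/3) = 8130 km.
Altitude h = a − R = 8130 − 6371 = 1759 km.

1760 km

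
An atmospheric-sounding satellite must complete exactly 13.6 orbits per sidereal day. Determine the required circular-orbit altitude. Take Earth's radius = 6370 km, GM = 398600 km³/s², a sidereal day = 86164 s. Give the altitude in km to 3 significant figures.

1030 km

Required period T = 86164 / 13.6 = 6335.6 s.
From T = 2π√(a³/μ): a = (μ T²/4π²)^(1/3) = (398600 × 6335.6² / 4π²)^(1/3) = 7400 km.
Altitude h = a − R = 7400 − 6370 = 1030 km.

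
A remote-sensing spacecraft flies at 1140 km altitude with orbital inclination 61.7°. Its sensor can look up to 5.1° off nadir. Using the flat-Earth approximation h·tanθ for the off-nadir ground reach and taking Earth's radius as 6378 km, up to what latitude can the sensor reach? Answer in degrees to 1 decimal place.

62.6°

For a prograde orbit the ground track reaches latitude ±i = ±61.7°.
Sensor half-swath on the ground ≈ 1140·tan(5.1°) = 102 km = 0.91° of latitude.
Maximum observable latitude ≈ 61.7 + 0.91 = 62.6°.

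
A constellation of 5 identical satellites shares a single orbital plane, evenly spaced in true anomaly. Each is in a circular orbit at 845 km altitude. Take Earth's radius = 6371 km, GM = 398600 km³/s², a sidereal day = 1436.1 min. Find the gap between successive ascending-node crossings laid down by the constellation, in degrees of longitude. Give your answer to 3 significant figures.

Semi-major axis a = 6371 + 845 = 7216 km. Period T = 2π√(a³/μ) = 2π√(7216³/398600) = 6100.4 s = 101.67 min.
Single-satellite node shift = (6100.4/86166) × 360° = 25.49°.
With 5 satellites evenly phased, successive equator crossings are 25.49/5 = 5.097° apart.

5.10°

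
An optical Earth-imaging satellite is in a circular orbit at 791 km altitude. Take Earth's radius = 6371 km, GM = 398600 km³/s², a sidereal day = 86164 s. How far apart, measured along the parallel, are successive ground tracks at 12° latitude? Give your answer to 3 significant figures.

Semi-major axis a = 6371 + 791 = 7162 km. Period T = 2π√(a³/μ) = 2π√(7162³/398600) = 6032.0 s = 100.53 min.
Node shift per orbit = (6032.0/86164) × 360° = 25.20°.
Equatorial spacing = 25.20 × 111.2 km/° = 2802 km.
At 12° latitude, spacing = 2802 × cos(12°) = 2741 km.

2740 km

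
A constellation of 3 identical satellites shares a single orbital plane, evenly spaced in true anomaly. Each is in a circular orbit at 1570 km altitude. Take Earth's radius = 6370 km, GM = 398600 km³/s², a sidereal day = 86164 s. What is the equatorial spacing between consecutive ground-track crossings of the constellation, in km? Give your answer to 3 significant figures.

1090 km

Semi-major axis a = 6370 + 1570 = 7940 km. Period T = 2π√(a³/μ) = 2π√(7940³/398600) = 7041.1 s = 117.35 min.
Single-satellite node shift = (7041.1/86164) × 360° = 29.42°.
With 3 satellites evenly phased, successive equator crossings are 29.42/3 = 9.806° apart.
That is 9.806 × 111.2 = 1090 km at the equator.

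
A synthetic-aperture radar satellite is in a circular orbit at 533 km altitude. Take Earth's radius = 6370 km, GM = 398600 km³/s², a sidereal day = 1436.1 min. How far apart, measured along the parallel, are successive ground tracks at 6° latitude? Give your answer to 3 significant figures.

Semi-major axis a = 6370 + 533 = 6903 km. Period T = 2π√(a³/μ) = 2π√(6903³/398600) = 5707.8 s = 95.13 min.
Node shift per orbit = (5707.8/86166) × 360° = 23.85°.
Equatorial spacing = 23.85 × 111.2 km/° = 2651 km.
At 6° latitude, spacing = 2651 × cos(6°) = 2637 km.

2640 km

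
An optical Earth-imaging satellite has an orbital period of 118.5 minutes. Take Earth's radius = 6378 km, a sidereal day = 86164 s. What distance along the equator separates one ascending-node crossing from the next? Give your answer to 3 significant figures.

3310 km

T = 118.5 min = 7110.0 s.
During one orbit Earth rotates (7110.0 / 86164) × 360° = 29.71°.
At the equator that is 29.71° × (2π·6378/360) km/° = 29.71 × 111.3 = 3307 km.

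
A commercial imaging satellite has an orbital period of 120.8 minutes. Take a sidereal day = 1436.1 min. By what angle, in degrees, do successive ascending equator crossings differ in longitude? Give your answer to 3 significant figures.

30.3°

T = 120.8 min = 7248.0 s.
During one orbit Earth rotates (7248.0 / 86166) × 360° = 30.28°.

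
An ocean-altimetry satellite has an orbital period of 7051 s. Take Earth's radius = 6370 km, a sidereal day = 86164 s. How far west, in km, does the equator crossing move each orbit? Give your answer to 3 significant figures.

3280 km

During one orbit Earth rotates (7051.0 / 86164) × 360° = 29.46°.
At the equator that is 29.46° × (2π·6370/360) km/° = 29.46 × 111.2 = 3275 km.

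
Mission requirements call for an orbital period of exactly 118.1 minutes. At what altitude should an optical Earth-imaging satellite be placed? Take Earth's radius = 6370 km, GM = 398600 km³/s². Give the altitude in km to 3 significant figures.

1600 km

T = 118.1 min = 7086.0 s.
From T = 2π√(a³/μ): a = (μ T²/4π²)^(1/3) = (398600 × 7086.0² / 4π²)^(1/3) = 7974 km.
Altitude h = a − R = 7974 − 6370 = 1604 km.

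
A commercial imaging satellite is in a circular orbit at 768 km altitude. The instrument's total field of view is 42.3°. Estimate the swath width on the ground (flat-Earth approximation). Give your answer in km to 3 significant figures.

594 km

Half-angle = 42.3°/2 = 21.15°.
Swath width ≈ 2h·tan(θ/2) = 2 × 768 × tan(21.15°) = 594.2 km.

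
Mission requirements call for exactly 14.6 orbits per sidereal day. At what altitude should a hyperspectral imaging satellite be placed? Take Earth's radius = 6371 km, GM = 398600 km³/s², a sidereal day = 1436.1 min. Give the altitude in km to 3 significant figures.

Required period T = 86166 / 14.6 = 5901.8 s.
From T = 2π√(a³/μ): a = (μ T²/4π²)^(1/3) = (398600 × 5901.8² / 4π²)^(1/3) = 7059 km.
Altitude h = a − R = 7059 − 6371 = 688 km.

688 km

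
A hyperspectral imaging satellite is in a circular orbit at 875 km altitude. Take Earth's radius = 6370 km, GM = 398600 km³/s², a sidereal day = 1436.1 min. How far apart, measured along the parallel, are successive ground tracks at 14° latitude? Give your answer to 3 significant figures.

2770 km

Semi-major axis a = 6370 + 875 = 7245 km. Period T = 2π√(a³/μ) = 2π√(7245³/398600) = 6137.2 s = 102.29 min.
Node shift per orbit = (6137.2/86166) × 360° = 25.64°.
Equatorial spacing = 25.64 × 111.2 km/° = 2851 km.
At 14° latitude, spacing = 2851 × cos(14°) = 2766 km.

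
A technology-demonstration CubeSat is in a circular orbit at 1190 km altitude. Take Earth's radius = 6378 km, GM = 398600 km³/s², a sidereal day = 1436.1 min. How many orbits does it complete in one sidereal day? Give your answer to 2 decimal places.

Semi-major axis a = 6378 + 1190 = 7568 km. Period T = 2π√(a³/μ) = 2π√(7568³/398600) = 6552.1 s = 109.20 min.
Orbits per sidereal day = 86166 / 6552.1 = 13.151.

13.15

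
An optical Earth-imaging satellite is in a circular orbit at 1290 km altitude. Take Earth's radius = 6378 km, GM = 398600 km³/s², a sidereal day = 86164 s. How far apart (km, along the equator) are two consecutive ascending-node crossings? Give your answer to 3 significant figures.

3110 km

Semi-major axis a = 6378 + 1290 = 7668 km. Period T = 2π√(a³/μ) = 2π√(7668³/398600) = 6682.4 s = 111.37 min.
During one orbit Earth rotates (6682.4 / 86164) × 360° = 27.92°.
At the equator that is 27.92° × (2π·6378/360) km/° = 27.92 × 111.3 = 3108 km.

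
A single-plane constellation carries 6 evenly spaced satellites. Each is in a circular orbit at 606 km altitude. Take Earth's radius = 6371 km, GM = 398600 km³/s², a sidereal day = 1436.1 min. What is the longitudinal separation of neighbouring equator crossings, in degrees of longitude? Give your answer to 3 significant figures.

Semi-major axis a = 6371 + 606 = 6977 km. Period T = 2π√(a³/μ) = 2π√(6977³/398600) = 5799.8 s = 96.66 min.
Single-satellite node shift = (5799.8/86166) × 360° = 24.23°.
With 6 satellites evenly phased, successive equator crossings are 24.23/6 = 4.039° apart.

4.04°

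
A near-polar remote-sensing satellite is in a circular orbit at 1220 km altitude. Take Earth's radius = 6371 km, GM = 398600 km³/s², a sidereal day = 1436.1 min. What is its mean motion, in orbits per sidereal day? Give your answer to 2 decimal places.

13.09

Semi-major axis a = 6371 + 1220 = 7591 km. Period T = 2π√(a³/μ) = 2π√(7591³/398600) = 6582.0 s = 109.70 min.
Orbits per sidereal day = 86166 / 6582.0 = 13.091.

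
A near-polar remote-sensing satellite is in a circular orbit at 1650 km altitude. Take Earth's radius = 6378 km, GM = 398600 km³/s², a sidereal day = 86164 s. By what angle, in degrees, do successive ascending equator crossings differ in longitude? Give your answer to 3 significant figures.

29.9°

Semi-major axis a = 6378 + 1650 = 8028 km. Period T = 2π√(a³/μ) = 2π√(8028³/398600) = 7158.5 s = 119.31 min.
During one orbit Earth rotates (7158.5 / 86164) × 360° = 29.91°.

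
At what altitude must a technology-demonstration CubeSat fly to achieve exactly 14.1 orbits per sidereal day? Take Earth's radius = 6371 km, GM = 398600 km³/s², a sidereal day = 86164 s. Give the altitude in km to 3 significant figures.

853 km

Required period T = 86164 / 14.1 = 6110.9 s.
From T = 2π√(a³/μ): a = (μ T²/4π²)^(1/3) = (398600 × 6110.9² / 4π²)^(1/3) = 7224 km.
Altitude h = a − R = 7224 − 6371 = 853 km.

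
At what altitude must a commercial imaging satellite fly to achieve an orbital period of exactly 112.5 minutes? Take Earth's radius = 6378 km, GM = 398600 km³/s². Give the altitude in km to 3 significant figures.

1340 km

T = 112.5 min = 6750.0 s.
From T = 2π√(a³/μ): a = (μ T²/4π²)^(1/3) = (398600 × 6750.0² / 4π²)^(1/3) = 7720 km.
Altitude h = a − R = 7720 − 6378 = 1342 km.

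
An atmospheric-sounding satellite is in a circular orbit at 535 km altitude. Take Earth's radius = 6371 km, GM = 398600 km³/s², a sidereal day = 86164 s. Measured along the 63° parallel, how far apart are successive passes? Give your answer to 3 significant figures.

Semi-major axis a = 6371 + 535 = 6906 km. Period T = 2π√(a³/μ) = 2π√(6906³/398600) = 5711.5 s = 95.19 min.
Node shift per orbit = (5711.5/86164) × 360° = 23.86°.
Equatorial spacing = 23.86 × 111.2 km/° = 2653 km.
At 63° latitude, spacing = 2653 × cos(63°) = 1205 km.

1200 km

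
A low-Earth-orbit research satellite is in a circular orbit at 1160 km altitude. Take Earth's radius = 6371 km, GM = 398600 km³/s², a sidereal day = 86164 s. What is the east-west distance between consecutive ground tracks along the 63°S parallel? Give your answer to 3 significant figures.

1370 km

Semi-major axis a = 6371 + 1160 = 7531 km. Period T = 2π√(a³/μ) = 2π√(7531³/398600) = 6504.1 s = 108.40 min.
Node shift per orbit = (6504.1/86164) × 360° = 27.17°.
Equatorial spacing = 27.17 × 111.2 km/° = 3022 km.
At 63° latitude, spacing = 3022 × cos(63°) = 1372 km.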